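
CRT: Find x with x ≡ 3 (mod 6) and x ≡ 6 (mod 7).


m₁ = 6, m₂ = 7, gcd = 1, so CRT applies. M = m₁·m₂ = 42
Let M₁ = M/m₁ = 7, M₂ = M/m₂ = 6
Find y₁ ≡ M₁⁻¹ (mod m₁): 7⁻¹ ≡ 1 (mod 6)
Find y₂ ≡ M₂⁻¹ (mod m₂): 6⁻¹ ≡ 6 (mod 7)
x = a₁·M₁·y₁ + a₂·M₂·y₂ = 3·7·1 + 6·6·6 = 237
Reduce mod 42: x ≡ 27
Check: 27 mod 6 = 3 ✓, 27 mod 7 = 6 ✓

x ≡ 27 (mod 42)


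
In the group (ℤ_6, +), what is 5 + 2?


Operation: addition mod 6
5 + 2 = (a + b) mod 6 with a = 5, b = 2

5 + 2 = 1


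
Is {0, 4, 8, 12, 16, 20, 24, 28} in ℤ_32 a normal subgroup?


H = {0, 4, 8, 12, 16, 20, 24, 28} in ℤ_32
ℤ_32 is abelian; every subgroup of an abelian group is normal

Yes, normal subgroup


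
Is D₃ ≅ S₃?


Comparing D₃ and S₃:
Both are the unique non-abelian group of order 6

Yes, D₃ ≅ S₃


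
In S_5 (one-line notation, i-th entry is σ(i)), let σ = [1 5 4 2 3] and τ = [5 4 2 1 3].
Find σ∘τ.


σ∘τ: apply τ first, then σ
1 →τ 5 →σ 3
2 →τ 4 →σ 2
3 →τ 2 →σ 5
4 →τ 1 →σ 1
5 →τ 3 →σ 4

σ∘τ = [3 2 5 1 4]


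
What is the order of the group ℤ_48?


ℤ_n has n elements.

|ℤ_48| = 48


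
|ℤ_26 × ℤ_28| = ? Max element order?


|ℤ_26 × ℤ_28| = 26 × 28 = 728
Max element order = lcm(26,28) = 364
Cyclic? No (gcd=2)

|ℤ_26×ℤ_28| = 728, max element order = 364


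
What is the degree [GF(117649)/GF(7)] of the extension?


GF(117649) = GF(7^6), so the extension degree is 6

[GF(117649)/GF(7)] = 6


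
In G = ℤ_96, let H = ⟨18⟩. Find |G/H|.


|⟨18⟩| = n / gcd(18, 96) = 96 / 6 = 16
H is normal (ℤ_96 is abelian).
|G/H| = |G| / |H| = 96 / 16 = 6

|G/H| = 6


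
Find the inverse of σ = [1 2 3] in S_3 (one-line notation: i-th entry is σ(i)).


To find σ⁻¹, swap domain and range:
σ(1) = 1 → σ⁻¹(1) = 1
σ(2) = 2 → σ⁻¹(2) = 2
σ(3) = 3 → σ⁻¹(3) = 3

σ⁻¹ = [1 2 3]


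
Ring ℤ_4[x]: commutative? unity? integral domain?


ℤ_4 has zero divisors (2·2 ≡ 0), and these lift to constant zero divisors in ℤ_4[x]; so not an integral domain
Commutative: Yes
Integral domain: No
Has unity: Yes

ℤ_4[x]: Commutative=Yes, Unity=Yes


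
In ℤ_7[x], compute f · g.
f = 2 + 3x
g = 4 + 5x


Expand and collect like terms; reduce coefficients mod 7:
x^0: 2·4 = 8 ≡ 1 (mod 7)
x^1: 2·5 + 3·4 = 22 ≡ 1 (mod 7)
x^2: 3·5 = 15 ≡ 1 (mod 7)
Result: 1 + x + x^2

f · g = 1 + x + x^2


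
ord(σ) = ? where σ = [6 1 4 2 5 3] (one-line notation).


Cycle decomposition: (1 6 3 4 2)
Cycle lengths: 5
Order = lcm(5) = 5

ord(σ) = 5


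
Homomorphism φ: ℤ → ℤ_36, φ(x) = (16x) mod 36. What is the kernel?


Kernel = preimage of identity
ker(φ) = {x ∈ ℤ : 16x ≡ 0 (mod 36)}. gcd(16,36) = 4, so 16x ≡ 0 (mod 36) ⟺ x ≡ 0 (mod 36/4 = 9). Hence ker(φ) = 9ℤ

ker(φ) = 9ℤ


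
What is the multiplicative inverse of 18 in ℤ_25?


Use the extended Euclidean algorithm to write 1 = 18·s + 25·t; then s mod 25 is the inverse.
Euclidean algorithm:
  18 = 0·25 + 18
  25 = 1·18 + 7
  18 = 2·7 + 4
  7 = 1·4 + 3
  4 = 1·3 + 1
  3 = 3·1 + 0
gcd(18,25) = 1
Back-substitution gives: 18·(7) + 25·(-5) = 1
So 18⁻¹ ≡ 7 ≡ 7 (mod 25)
Check: 18 × 7 = 126 ≡ 1 (mod 25) ✓

18⁻¹ ≡ 7 (mod 25)


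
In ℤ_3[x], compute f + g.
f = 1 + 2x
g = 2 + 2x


Add coefficients mod 3:
x^0: 1 + 2 = 0 (mod 3)
x^1: 2 + 2 = 1 (mod 3)
Result: x

f + g = x


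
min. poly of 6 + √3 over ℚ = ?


Let α = 6 + √3. Then α - 6 = √3, so (α - 6)² = 3, giving α² - 12α + 33 = 0. Degree 2 and α ∉ ℚ, so this is the minimal polynomial.

Minimal polynomial: x² - 12x + 33


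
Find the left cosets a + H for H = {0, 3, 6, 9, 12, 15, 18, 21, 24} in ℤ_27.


H = {0, 3, 6, 9, 12, 15, 18, 21, 24}, |H| = 9
Number of cosets = |G|/|H| = 27/9 = 3
0 + H = {0, 3, 6, 9, 12, 15, 18, 21, 24}
1 + H = {1, 4, 7, 10, 13, 16, 19, 22, 25}
2 + H = {2, 5, 8, 11, 14, 17, 20, 23, 26}

Cosets: 0+H={0,3,6,9,12,15,18,21,24}; 1+H={1,4,7,10,13,16,19,22,25}; 2+H={2,5,8,11,14,17,20,23,26}


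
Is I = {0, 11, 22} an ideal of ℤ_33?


Check ideal conditions for I = {0, 11, 22} in ℤ_33:
(1) I is an additive subgroup? Yes
(2) For r ∈ ℤ_33 and a ∈ I: r·a ∈ I? Yes

Yes, I is an ideal of ℤ_33


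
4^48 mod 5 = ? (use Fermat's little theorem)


Fermat's little theorem: if p is prime and gcd(a,p)=1, then a^(p-1) ≡ 1 (mod p)
p = 5 is prime, gcd(4,5) = 1
Reduce exponent: 48 mod 4 = 0
So 4^48 ≡ 4^0 (mod 5)
4^0 = 1

4^48 ≡ 1 (mod 5)


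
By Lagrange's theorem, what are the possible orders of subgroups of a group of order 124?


Lagrange's theorem: |H| divides |G|
|G| = 124
Divisors of 124: 1, 2, 4, 31, 62, 124

Possible subgroup orders: {1, 2, 4, 31, 62, 124}


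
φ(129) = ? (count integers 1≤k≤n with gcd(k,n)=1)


Factor n: 129 = 3 × 43
φ(n) = n · ∏(1 - 1/p) over distinct primes p | n
φ(129) = 129 · (1 - 1/3) · (1 - 1/43) = 84

φ(129) = 84


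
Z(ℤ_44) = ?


Z(G) = {g ∈ G | gx = xg for all x ∈ G}
ℤ_44 is abelian, so Z(G) = G

Z(ℤ_44) = ℤ_44


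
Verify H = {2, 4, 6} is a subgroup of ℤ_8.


Subgroup test for H = {2, 4, 6} in (ℤ_8, +):
(1) 0 ∈ H? No
(2) Closure: for all a,b ∈ H, (a+b) mod 8 ∈ H? No  [counterexample: 2 + 6 = 0 ∉ H]
(3) Inverses: for all a ∈ H, -a mod 8 ∈ H? Yes

No, H is not a subgroup of ℤ_8


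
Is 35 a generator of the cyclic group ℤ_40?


g generates ℤ_n iff gcd(g, n) = 1
gcd(35, 40) = 5
Since gcd = 5 ≠ 1, ⟨35⟩ has order 8 < 40, so 35 is not a generator.

No, 35 does not generate ℤ_40


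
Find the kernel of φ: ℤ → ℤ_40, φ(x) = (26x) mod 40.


Kernel = preimage of identity
ker(φ) = {x ∈ ℤ : 26x ≡ 0 (mod 40)}. gcd(26,40) = 2, so 26x ≡ 0 (mod 40) ⟺ x ≡ 0 (mod 40/2 = 20). Hence ker(φ) = 20ℤ

ker(φ) = 20ℤ


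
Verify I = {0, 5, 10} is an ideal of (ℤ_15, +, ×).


Check ideal conditions for I = {0, 5, 10} in ℤ_15:
(1) I is an additive subgroup? Yes
(2) For r ∈ ℤ_15 and a ∈ I: r·a ∈ I? Yes

Yes, I is an ideal of ℤ_15


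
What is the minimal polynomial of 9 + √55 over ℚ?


Let α = 9 + √55. Then α - 9 = √55, so (α - 9)² = 55, giving α² - 18α + 26 = 0. Degree 2 and α ∉ ℚ, so this is the minimal polynomial.

Minimal polynomial: x² - 18x + 26


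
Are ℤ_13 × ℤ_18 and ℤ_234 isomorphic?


Comparing ℤ_13 × ℤ_18 and ℤ_234:
gcd(13,18) = 1, so ℤ_13 × ℤ_18 ≅ ℤ_234 (CRT)

Yes, ℤ_13 × ℤ_18 ≅ ℤ_234


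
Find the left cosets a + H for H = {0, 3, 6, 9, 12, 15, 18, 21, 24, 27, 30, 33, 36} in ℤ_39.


H = {0, 3, 6, 9, 12, 15, 18, 21, 24, 27, 30, 33, 36}, |H| = 13
Number of cosets = |G|/|H| = 39/13 = 3
0 + H = {0, 3, 6, 9, 12, 15, 18, 21, 24, 27, 30, 33, 36}
1 + H = {1, 4, 7, 10, 13, 16, 19, 22, 25, 28, 31, 34, 37}
2 + H = {2, 5, 8, 11, 14, 17, 20, 23, 26, 29, 32, 35, 38}

Cosets: 0+H={0,3,6,9,12,15,18,21,24,27,30,33,36}; 1+H={1,4,7,10,13,16,19,22,25,28,31,34,37}; 2+H={2,5,8,11,14,17,20,23,26,29,32,35,38}


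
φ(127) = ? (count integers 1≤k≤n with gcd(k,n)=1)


Factor n: 127 = 127
φ(n) = n · ∏(1 - 1/p) over distinct primes p | n
φ(127) = 127 · (1 - 1/127) = 126

φ(127) = 126


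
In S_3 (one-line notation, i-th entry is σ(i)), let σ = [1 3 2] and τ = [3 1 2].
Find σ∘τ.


σ∘τ: apply τ first, then σ
1 →τ 3 →σ 2
2 →τ 1 →σ 1
3 →τ 2 →σ 3

σ∘τ = [2 1 3]


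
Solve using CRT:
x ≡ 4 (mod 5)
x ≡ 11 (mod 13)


m₁ = 5, m₂ = 13, gcd = 1, so CRT applies. M = m₁·m₂ = 65
Let M₁ = M/m₁ = 13, M₂ = M/m₂ = 5
Find y₁ ≡ M₁⁻¹ (mod m₁): 13⁻¹ ≡ 2 (mod 5)
Find y₂ ≡ M₂⁻¹ (mod m₂): 5⁻¹ ≡ 8 (mod 13)
x = a₁·M₁·y₁ + a₂·M₂·y₂ = 4·13·2 + 11·5·8 = 544
Reduce mod 65: x ≡ 24
Check: 24 mod 5 = 4 ✓, 24 mod 13 = 11 ✓

x ≡ 24 (mod 65)


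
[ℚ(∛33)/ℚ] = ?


∛33 has minimal polynomial x³ - 33 (irreducible over ℚ since 33 is not a perfect cube)

[ℚ(∛33)/ℚ] = 3


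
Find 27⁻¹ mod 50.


Use the extended Euclidean algorithm to write 1 = 27·s + 50·t; then s mod 50 is the inverse.
Euclidean algorithm:
  27 = 0·50 + 27
  50 = 1·27 + 23
  27 = 1·23 + 4
  23 = 5·4 + 3
  4 = 1·3 + 1
  3 = 3·1 + 0
gcd(27,50) = 1
Back-substitution gives: 27·(13) + 50·(-7) = 1
So 27⁻¹ ≡ 13 ≡ 13 (mod 50)
Check: 27 × 13 = 351 ≡ 1 (mod 50) ✓

27⁻¹ ≡ 13 (mod 50)


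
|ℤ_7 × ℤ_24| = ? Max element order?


|ℤ_7 × ℤ_24| = 7 × 24 = 168
Max element order = lcm(7,24) = 168
Cyclic? Yes (gcd=1)

|ℤ_7×ℤ_24| = 168, max element order = 168


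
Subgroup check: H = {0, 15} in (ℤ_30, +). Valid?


Subgroup test for H = {0, 15} in (ℤ_30, +):
(1) 0 ∈ H? Yes
(2) Closure: for all a,b ∈ H, (a+b) mod 30 ∈ H? Yes
(3) Inverses: for all a ∈ H, -a mod 30 ∈ H? Yes

Yes, H is a subgroup of ℤ_30


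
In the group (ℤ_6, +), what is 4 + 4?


Operation: addition mod 6
4 + 4 = (a + b) mod 6 with a = 4, b = 4

4 + 4 = 2


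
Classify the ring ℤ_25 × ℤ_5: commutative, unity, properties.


Direct product ring; commutative with unity (1,1); but (1,0)·(0,1) = (0,0) gives zero divisors, so not an integral domain
Commutative: Yes
Integral domain: No
Has unity: Yes

ℤ_25 × ℤ_5: Commutative=Yes, Unity=Yes


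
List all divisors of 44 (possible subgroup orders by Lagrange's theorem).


Lagrange's theorem: |H| divides |G|
|G| = 44
Divisors of 44: 1, 2, 4, 11, 22, 44

Possible subgroup orders: {1, 2, 4, 11, 22, 44}


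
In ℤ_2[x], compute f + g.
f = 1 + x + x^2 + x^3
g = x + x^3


Add coefficients mod 2:
x^0: 1 + 0 = 1 (mod 2)
x^1: 1 + 1 = 0 (mod 2)
x^2: 1 + 0 = 1 (mod 2)
x^3: 1 + 1 = 0 (mod 2)
Result: 1 + x^2

f + g = 1 + x^2


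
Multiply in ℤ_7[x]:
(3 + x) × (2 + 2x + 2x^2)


Expand and collect like terms; reduce coefficients mod 7:
x^0: 3·2 = 6 ≡ 6 (mod 7)
x^1: 3·2 + 1·2 = 8 ≡ 1 (mod 7)
x^2: 3·2 + 1·2 = 8 ≡ 1 (mod 7)
x^3: 1·2 = 2 ≡ 2 (mod 7)
Result: 6 + x + x^2 + 2x^3

f · g = 6 + x + x^2 + 2x^3


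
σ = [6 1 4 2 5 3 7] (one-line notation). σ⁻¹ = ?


To find σ⁻¹, swap domain and range:
σ(1) = 6 → σ⁻¹(6) = 1
σ(2) = 1 → σ⁻¹(1) = 2
σ(3) = 4 → σ⁻¹(4) = 3
σ(4) = 2 → σ⁻¹(2) = 4
σ(5) = 5 → σ⁻¹(5) = 5
σ(6) = 3 → σ⁻¹(3) = 6
σ(7) = 7 → σ⁻¹(7) = 7

σ⁻¹ = [2 4 6 3 5 1 7]


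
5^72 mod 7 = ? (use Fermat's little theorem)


Fermat's little theorem: if p is prime and gcd(a,p)=1, then a^(p-1) ≡ 1 (mod p)
p = 7 is prime, gcd(5,7) = 1
Reduce exponent: 72 mod 6 = 0
So 5^72 ≡ 5^0 (mod 7)
5^0 = 1

5^72 ≡ 1 (mod 7)


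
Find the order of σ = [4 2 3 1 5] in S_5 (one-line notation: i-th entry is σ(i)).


Cycle decomposition: (1 4)
Cycle lengths: 2
Order = lcm(2) = 2

ord(σ) = 2


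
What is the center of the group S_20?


Z(G) = {g ∈ G | gx = xg for all x ∈ G}
S_n is non-abelian for n ≥ 3; Z(S_20) is trivial

Z(S_20) = {e}


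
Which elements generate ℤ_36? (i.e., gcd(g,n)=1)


g generates ℤ_n iff gcd(g,n) = 1
Prime factors of 36: 2, 3
Generators are g ∈ {1,...,35} not divisible by any of these primes.
Generators: {1, 5, 7, 11, 13, 17, 19, 23, 25, 29, 31, 35}
Number of generators = φ(36) = 12

Generators of ℤ_36 = {1, 5, 7, 11, 13, 17, 19, 23, 25, 29, 31, 35}


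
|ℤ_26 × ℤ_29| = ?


|A × B| = |A| · |B|
|ℤ_26 × ℤ_29| = 26 × 29 = 754

|ℤ_26 × ℤ_29| = 754


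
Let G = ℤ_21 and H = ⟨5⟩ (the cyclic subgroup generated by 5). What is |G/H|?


|⟨5⟩| = n / gcd(5, 21) = 21 / 1 = 21
H is normal (ℤ_21 is abelian).
|G/H| = |G| / |H| = 21 / 21 = 1

|G/H| = 1


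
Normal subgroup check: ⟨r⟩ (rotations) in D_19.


H = ⟨r⟩ (rotations) in D_19
The rotation subgroup ⟨r⟩ has index 2 in D_19, so it is normal

Yes, normal subgroup


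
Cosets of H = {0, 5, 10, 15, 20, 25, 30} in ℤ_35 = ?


H = {0, 5, 10, 15, 20, 25, 30}, |H| = 7
Number of cosets = |G|/|H| = 35/7 = 5
0 + H = {0, 5, 10, 15, 20, 25, 30}
1 + H = {1, 6, 11, 16, 21, 26, 31}
2 + H = {2, 7, 12, 17, 22, 27, 32}
3 + H = {3, 8, 13, 18, 23, 28, 33}
4 + H = {4, 9, 14, 19, 24, 29, 34}

Cosets: 0+H={0,5,10,15,20,25,30}; 1+H={1,6,11,16,21,26,31}; 2+H={2,7,12,17,22,27,32}; 3+H={3,8,13,18,23,28,33}; 4+H={4,9,14,19,24,29,34}


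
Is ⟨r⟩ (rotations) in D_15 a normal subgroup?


H = ⟨r⟩ (rotations) in D_15
The rotation subgroup ⟨r⟩ has index 2 in D_15, so it is normal

Yes, normal subgroup


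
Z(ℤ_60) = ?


Z(G) = {g ∈ G | gx = xg for all x ∈ G}
ℤ_60 is abelian, so Z(G) = G

Z(ℤ_60) = ℤ_60


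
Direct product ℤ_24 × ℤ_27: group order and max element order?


|ℤ_24 × ℤ_27| = 24 × 27 = 648
Max element order = lcm(24,27) = 216
Cyclic? No (gcd=3)

|ℤ_24×ℤ_27| = 648, max element order = 216


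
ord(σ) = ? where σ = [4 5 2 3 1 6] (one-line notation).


Cycle decomposition: (1 4 3 2 5)
Cycle lengths: 5
Order = lcm(5) = 5

ord(σ) = 5


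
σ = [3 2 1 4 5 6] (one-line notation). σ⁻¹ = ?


To find σ⁻¹, swap domain and range:
σ(1) = 3 → σ⁻¹(3) = 1
σ(2) = 2 → σ⁻¹(2) = 2
σ(3) = 1 → σ⁻¹(1) = 3
σ(4) = 4 → σ⁻¹(4) = 4
σ(5) = 5 → σ⁻¹(5) = 5
σ(6) = 6 → σ⁻¹(6) = 6

σ⁻¹ = [3 2 1 4 5 6]


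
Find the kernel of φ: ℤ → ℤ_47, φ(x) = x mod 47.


Kernel = preimage of identity
ker(φ) = {x ∈ ℤ : x ≡ 0 (mod 47)} = 47ℤ = {0, ±47, ±94, ...}

ker(φ) = 47ℤ


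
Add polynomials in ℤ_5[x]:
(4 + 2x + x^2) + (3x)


Add coefficients mod 5:
x^0: 4 + 0 = 4 (mod 5)
x^1: 2 + 3 = 0 (mod 5)
x^2: 1 + 0 = 1 (mod 5)
Result: 4 + x^2

f + g = 4 + x^2


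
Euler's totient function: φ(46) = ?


Factor n: 46 = 2 × 23
φ(n) = n · ∏(1 - 1/p) over distinct primes p | n
φ(46) = 46 · (1 - 1/2) · (1 - 1/23) = 22

φ(46) = 22


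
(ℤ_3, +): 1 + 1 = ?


Operation: addition mod 3
1 + 1 = (a + b) mod 3 with a = 1, b = 1

1 + 1 = 2


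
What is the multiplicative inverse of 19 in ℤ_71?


Use the extended Euclidean algorithm to write 1 = 19·s + 71·t; then s mod 71 is the inverse.
Euclidean algorithm:
  19 = 0·71 + 19
  71 = 3·19 + 14
  19 = 1·14 + 5
  14 = 2·5 + 4
  5 = 1·4 + 1
  4 = 4·1 + 0
gcd(19,71) = 1
Back-substitution gives: 19·(15) + 71·(-4) = 1
So 19⁻¹ ≡ 15 ≡ 15 (mod 71)
Check: 19 × 15 = 285 ≡ 1 (mod 71) ✓

19⁻¹ ≡ 15 (mod 71)


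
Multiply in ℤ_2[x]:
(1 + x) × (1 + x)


Expand and collect like terms; reduce coefficients mod 2:
x^0: 1·1 = 1 ≡ 1 (mod 2)
x^1: 1·1 + 1·1 = 2 ≡ 0 (mod 2)
x^2: 1·1 = 1 ≡ 1 (mod 2)
Result: 1 + x^2

f · g = 1 + x^2


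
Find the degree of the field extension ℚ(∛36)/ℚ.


∛36 has minimal polynomial x³ - 36 (irreducible over ℚ since 36 is not a perfect cube)

[ℚ(∛36)/ℚ] = 3


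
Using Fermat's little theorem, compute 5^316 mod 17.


Fermat's little theorem: if p is prime and gcd(a,p)=1, then a^(p-1) ≡ 1 (mod p)
p = 17 is prime, gcd(5,17) = 1
Reduce exponent: 316 mod 16 = 12
So 5^316 ≡ 5^12 (mod 17)
5^12 mod 17 = 4

5^316 ≡ 4 (mod 17)


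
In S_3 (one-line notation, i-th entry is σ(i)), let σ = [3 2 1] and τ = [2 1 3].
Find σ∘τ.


σ∘τ: apply τ first, then σ
1 →τ 2 →σ 2
2 →τ 1 →σ 3
3 →τ 3 →σ 1

σ∘τ = [2 3 1]


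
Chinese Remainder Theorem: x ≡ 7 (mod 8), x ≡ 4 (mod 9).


m₁ = 8, m₂ = 9, gcd = 1, so CRT applies. M = m₁·m₂ = 72
Let M₁ = M/m₁ = 9, M₂ = M/m₂ = 8
Find y₁ ≡ M₁⁻¹ (mod m₁): 9⁻¹ ≡ 1 (mod 8)
Find y₂ ≡ M₂⁻¹ (mod m₂): 8⁻¹ ≡ 8 (mod 9)
x = a₁·M₁·y₁ + a₂·M₂·y₂ = 7·9·1 + 4·8·8 = 319
Reduce mod 72: x ≡ 31
Check: 31 mod 8 = 7 ✓, 31 mod 9 = 4 ✓

x ≡ 31 (mod 72)


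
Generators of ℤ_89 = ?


g generates ℤ_n iff gcd(g,n) = 1
Prime factors of 89: 89
Generators are g ∈ {1,...,88} not divisible by any of these primes.
Generators: {1, 2, 3, 4, 5, 6, 7, 8, 9, 10, 11, 12, 13, 14, 15, 16, 17, 18, 19, 20, 21, 22, 23, 24, 25, 26, 27, 28, 29, 30, 31, 32, 33, 34, 35, 36, 37, 38, 39, 40, 41, 42, 43, 44, 45, 46, 47, 48, 49, 50, 51, 52, 53, 54, 55, 56, 57, 58, 59, 60, 61, 62, 63, 64, 65, 66, 67, 68, 69, 70, 71, 72, 73, 74, 75, 76, 77, 78, 79, 80, 81, 82, 83, 84, 85, 86, 87, 88}
Number of generators = φ(89) = 88

Generators of ℤ_89 = {1, 2, 3, 4, 5, 6, 7, 8, 9, 10, 11, 12, 13, 14, 15, 16, 17, 18, 19, 20, 21, 22, 23, 24, 25, 26, 27, 28, 29, 30, 31, 32, 33, 34, 35, 36, 37, 38, 39, 40, 41, 42, 43, 44, 45, 46, 47, 48, 49, 50, 51, 52, 53, 54, 55, 56, 57, 58, 59, 60, 61, 62, 63, 64, 65, 66, 67, 68, 69, 70, 71, 72, 73, 74, 75, 76, 77, 78, 79, 80, 81, 82, 83, 84, 85, 86, 87, 88}


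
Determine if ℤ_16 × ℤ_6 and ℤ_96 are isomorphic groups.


Comparing ℤ_16 × ℤ_6 and ℤ_96:
gcd(16,6) = 2 ≠ 1. Max element order in ℤ_16×ℤ_6 is lcm(16,6) = 48 < 96, so it has no element of order 96

No, ℤ_16 × ℤ_6 ≇ ℤ_96


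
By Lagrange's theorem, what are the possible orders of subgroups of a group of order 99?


Lagrange's theorem: |H| divides |G|
|G| = 99
Divisors of 99: 1, 3, 9, 11, 33, 99

Possible subgroup orders: {1, 3, 9, 11, 33, 99}


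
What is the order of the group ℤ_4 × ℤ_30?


|A × B| = |A| · |B|
|ℤ_4 × ℤ_30| = 4 × 30 = 120

|ℤ_4 × ℤ_30| = 120


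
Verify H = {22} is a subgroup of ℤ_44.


Subgroup test for H = {22} in (ℤ_44, +):
(1) 0 ∈ H? No
(2) Closure: for all a,b ∈ H, (a+b) mod 44 ∈ H? No  [counterexample: 22 + 22 = 0 ∉ H]
(3) Inverses: for all a ∈ H, -a mod 44 ∈ H? Yes

No, H is not a subgroup of ℤ_44


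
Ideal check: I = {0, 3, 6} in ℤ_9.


Check ideal conditions for I = {0, 3, 6} in ℤ_9:
(1) I is an additive subgroup? Yes
(2) For r ∈ ℤ_9 and a ∈ I: r·a ∈ I? Yes

Yes, I is an ideal of ℤ_9


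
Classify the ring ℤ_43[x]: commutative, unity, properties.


ℤ_43 is a field (n prime), so ℤ_43[x] is a commutative integral domain with unity
Commutative: Yes
Integral domain: Yes
Has unity: Yes

ℤ_43[x]: Commutative=Yes, Unity=Yes


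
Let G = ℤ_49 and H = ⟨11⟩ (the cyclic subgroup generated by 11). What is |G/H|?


|⟨11⟩| = n / gcd(11, 49) = 49 / 1 = 49
H is normal (ℤ_49 is abelian).
|G/H| = |G| / |H| = 49 / 49 = 1

|G/H| = 1


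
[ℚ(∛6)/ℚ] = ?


∛6 has minimal polynomial x³ - 6 (irreducible over ℚ since 6 is not a perfect cube)

[ℚ(∛6)/ℚ] = 3


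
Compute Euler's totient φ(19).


φ(n) = count of k ∈ {1,...,n} with gcd(k,n)=1
Coprimes to 19: {1, 2, 3, 4, 5, 6, 7, 8, 9, 10, 11, 12, 13, 14, 15, 16, 17, 18}
Count: 18

φ(19) = 18


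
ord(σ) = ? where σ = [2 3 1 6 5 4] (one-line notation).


Cycle decomposition: (1 2 3) (4 6)
Cycle lengths: 3, 2
Order = lcm(3, 2) = 6

ord(σ) = 6


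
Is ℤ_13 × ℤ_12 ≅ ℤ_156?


Comparing ℤ_13 × ℤ_12 and ℤ_156:
gcd(13,12) = 1, so ℤ_13 × ℤ_12 ≅ ℤ_156 (CRT)

Yes, ℤ_13 × ℤ_12 ≅ ℤ_156


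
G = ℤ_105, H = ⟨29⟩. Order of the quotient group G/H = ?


|⟨29⟩| = n / gcd(29, 105) = 105 / 1 = 105
H is normal (ℤ_105 is abelian).
|G/H| = |G| / |H| = 105 / 105 = 1

|G/H| = 1


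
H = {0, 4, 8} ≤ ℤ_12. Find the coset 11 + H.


11 + H = {11 + h (mod 12) : h ∈ H}
11+0=11, 11+4=3, 11+8=7
11 + H = {3, 7, 11} = 3 + H

11 + H = {3, 7, 11}


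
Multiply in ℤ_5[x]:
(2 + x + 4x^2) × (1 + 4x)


Expand and collect like terms; reduce coefficients mod 5:
x^0: 2·1 = 2 ≡ 2 (mod 5)
x^1: 2·4 + 1·1 = 9 ≡ 4 (mod 5)
x^2: 1·4 + 4·1 = 8 ≡ 3 (mod 5)
x^3: 4·4 = 16 ≡ 1 (mod 5)
Result: 2 + 4x + 3x^2 + x^3

f · g = 2 + 4x + 3x^2 + x^3


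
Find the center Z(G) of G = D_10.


Z(G) = {g ∈ G | gx = xg for all x ∈ G}
For even n, Z(D_n) = {e, r^(n/2)}: the 180° rotation r^5 commutes with every reflection and rotation

Z(D_10) = {e, r^5}


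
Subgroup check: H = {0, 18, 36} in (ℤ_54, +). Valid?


Subgroup test for H = {0, 18, 36} in (ℤ_54, +):
(1) 0 ∈ H? Yes
(2) Closure: for all a,b ∈ H, (a+b) mod 54 ∈ H? Yes
(3) Inverses: for all a ∈ H, -a mod 54 ∈ H? Yes

Yes, H is a subgroup of ℤ_54


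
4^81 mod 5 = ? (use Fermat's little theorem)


Fermat's little theorem: if p is prime and gcd(a,p)=1, then a^(p-1) ≡ 1 (mod p)
p = 5 is prime, gcd(4,5) = 1
Reduce exponent: 81 mod 4 = 1
So 4^81 ≡ 4^1 (mod 5)
4^1 mod 5 = 4

4^81 ≡ 4 (mod 5)


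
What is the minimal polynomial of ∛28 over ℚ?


∛28 satisfies x³ - 28 = 0, irreducible over ℚ (no rational root; 28 is not a perfect cube)

Minimal polynomial: x³ - 28


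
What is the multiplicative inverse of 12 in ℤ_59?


Use the extended Euclidean algorithm to write 1 = 12·s + 59·t; then s mod 59 is the inverse.
Euclidean algorithm:
  12 = 0·59 + 12
  59 = 4·12 + 11
  12 = 1·11 + 1
  11 = 11·1 + 0
gcd(12,59) = 1
Back-substitution gives: 12·(5) + 59·(-1) = 1
So 12⁻¹ ≡ 5 ≡ 5 (mod 59)
Check: 12 × 5 = 60 ≡ 1 (mod 59) ✓

12⁻¹ ≡ 5 (mod 59)


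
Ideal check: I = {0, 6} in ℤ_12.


Check ideal conditions for I = {0, 6} in ℤ_12:
(1) I is an additive subgroup? Yes
(2) For r ∈ ℤ_12 and a ∈ I: r·a ∈ I? Yes

Yes, I is an ideal of ℤ_12


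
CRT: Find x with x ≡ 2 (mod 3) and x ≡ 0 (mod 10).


m₁ = 3, m₂ = 10, gcd = 1, so CRT applies. M = m₁·m₂ = 30
Let M₁ = M/m₁ = 10, M₂ = M/m₂ = 3
Find y₁ ≡ M₁⁻¹ (mod m₁): 10⁻¹ ≡ 1 (mod 3)
Find y₂ ≡ M₂⁻¹ (mod m₂): 3⁻¹ ≡ 7 (mod 10)
x = a₁·M₁·y₁ + a₂·M₂·y₂ = 2·10·1 + 0·3·7 = 20
Reduce mod 30: x ≡ 20
Check: 20 mod 3 = 2 ✓, 20 mod 10 = 0 ✓

x ≡ 20 (mod 30)


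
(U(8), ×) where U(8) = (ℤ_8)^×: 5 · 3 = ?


Operation: multiplication mod 8
5 · 3 = (a × b) mod 8 with a = 5, b = 3

5 · 3 = 7


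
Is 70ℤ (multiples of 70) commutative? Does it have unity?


70ℤ is a commutative ring under +,× but has no multiplicative identity (1 ∉ 70ℤ); it has no zero divisors, but without unity it is not an integral domain
Commutative: Yes
Integral domain: No
Has unity: No

70ℤ (multiples of 70): Commutative=Yes, Unity=No


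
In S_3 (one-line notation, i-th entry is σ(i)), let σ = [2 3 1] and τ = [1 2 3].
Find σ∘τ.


σ∘τ: apply τ first, then σ
1 →τ 1 →σ 2
2 →τ 2 →σ 3
3 →τ 3 →σ 1

σ∘τ = [2 3 1]


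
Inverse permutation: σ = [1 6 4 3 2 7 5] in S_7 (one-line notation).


To find σ⁻¹, swap domain and range:
σ(1) = 1 → σ⁻¹(1) = 1
σ(2) = 6 → σ⁻¹(6) = 2
σ(3) = 4 → σ⁻¹(4) = 3
σ(4) = 3 → σ⁻¹(3) = 4
σ(5) = 2 → σ⁻¹(2) = 5
σ(6) = 7 → σ⁻¹(7) = 6
σ(7) = 5 → σ⁻¹(5) = 7

σ⁻¹ = [1 5 4 3 7 2 6]


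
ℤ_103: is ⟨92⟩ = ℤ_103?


g generates ℤ_n iff gcd(g, n) = 1
gcd(92, 103) = 1
Since gcd = 1, 92 is a generator.

Yes, 92 generates ℤ_103


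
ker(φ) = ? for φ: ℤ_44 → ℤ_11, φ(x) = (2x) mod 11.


Kernel = preimage of identity
ker(φ) = {x ∈ ℤ_44 : 2x ≡ 0 (mod 11)}. Since 11 | 44, φ is well-defined. The kernel is the cyclic subgroup ⟨11⟩ of ℤ_44 (order 4), i.e. {0, 11, 22, 33}

ker(φ) = {0, 11, 22, 33}


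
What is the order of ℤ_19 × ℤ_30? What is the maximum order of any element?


|ℤ_19 × ℤ_30| = 19 × 30 = 570
Max element order = lcm(19,30) = 570
Cyclic? Yes (gcd=1)

|ℤ_19×ℤ_30| = 570, max element order = 570


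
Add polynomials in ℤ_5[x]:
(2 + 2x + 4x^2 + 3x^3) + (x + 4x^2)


Add coefficients mod 5:
x^0: 2 + 0 = 2 (mod 5)
x^1: 2 + 1 = 3 (mod 5)
x^2: 4 + 4 = 3 (mod 5)
x^3: 3 + 0 = 3 (mod 5)
Result: 2 + 3x + 3x^2 + 3x^3

f + g = 2 + 3x + 3x^2 + 3x^3


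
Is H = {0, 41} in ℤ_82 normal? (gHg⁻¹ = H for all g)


H = {0, 41} in ℤ_82
ℤ_82 is abelian; every subgroup of an abelian group is normal

Yes, normal subgroup


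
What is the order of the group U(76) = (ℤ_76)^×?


U(n) is the group of units mod n; |U(n)| = φ(n)
|U(76)| = φ(76) = 36

|U(76) = (ℤ_76)^×| = 36


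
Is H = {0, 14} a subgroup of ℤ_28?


Subgroup test for H = {0, 14} in (ℤ_28, +):
(1) 0 ∈ H? Yes
(2) Closure: for all a,b ∈ H, (a+b) mod 28 ∈ H? Yes
(3) Inverses: for all a ∈ H, -a mod 28 ∈ H? Yes

Yes, H is a subgroup of ℤ_28


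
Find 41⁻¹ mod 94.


Use the extended Euclidean algorithm to write 1 = 41·s + 94·t; then s mod 94 is the inverse.
Euclidean algorithm:
  41 = 0·94 + 41
  94 = 2·41 + 12
  41 = 3·12 + 5
  12 = 2·5 + 2
  5 = 2·2 + 1
  2 = 2·1 + 0
gcd(41,94) = 1
Back-substitution gives: 41·(39) + 94·(-17) = 1
So 41⁻¹ ≡ 39 ≡ 39 (mod 94)
Check: 41 × 39 = 1599 ≡ 1 (mod 94) ✓

41⁻¹ ≡ 39 (mod 94)


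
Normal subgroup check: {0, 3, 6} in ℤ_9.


H = {0, 3, 6} in ℤ_9
ℤ_9 is abelian; every subgroup of an abelian group is normal

Yes, normal subgroup


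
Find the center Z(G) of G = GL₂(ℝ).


Z(G) = {g ∈ G | gx = xg for all x ∈ G}
Only scalar multiples of the identity commute with all invertible matrices

Z(GL₂(ℝ)) = {aI : a ∈ ℝ, a ≠ 0}


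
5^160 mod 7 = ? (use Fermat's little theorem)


Fermat's little theorem: if p is prime and gcd(a,p)=1, then a^(p-1) ≡ 1 (mod p)
p = 7 is prime, gcd(5,7) = 1
Reduce exponent: 160 mod 6 = 4
So 5^160 ≡ 5^4 (mod 7)
5^4 mod 7 = 2

5^160 ≡ 2 (mod 7)


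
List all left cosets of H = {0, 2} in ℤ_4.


H = {0, 2}, |H| = 2
Number of cosets = |G|/|H| = 4/2 = 2
0 + H = {0, 2}
1 + H = {1, 3}

Cosets: 0+H={0,2}; 1+H={1,3}


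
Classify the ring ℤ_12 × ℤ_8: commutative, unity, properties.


Direct product ring; commutative with unity (1,1); but (1,0)·(0,1) = (0,0) gives zero divisors, so not an integral domain
Commutative: Yes
Integral domain: No
Has unity: Yes

ℤ_12 × ℤ_8: Commutative=Yes, Unity=Yes


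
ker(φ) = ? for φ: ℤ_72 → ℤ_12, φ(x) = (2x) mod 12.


Kernel = preimage of identity
ker(φ) = {x ∈ ℤ_72 : 2x ≡ 0 (mod 12)}. Since 12 | 72, φ is well-defined. The kernel is the cyclic subgroup ⟨6⟩ of ℤ_72 (order 12), i.e. {0, 6, 12, 18, 24, 30, 36, 42, 48, 54, 60, 66}

ker(φ) = {0, 6, 12, 18, 24, 30, 36, 42, 48, 54, 60, 66}


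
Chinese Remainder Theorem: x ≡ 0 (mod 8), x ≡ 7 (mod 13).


m₁ = 8, m₂ = 13, gcd = 1, so CRT applies. M = m₁·m₂ = 104
Let M₁ = M/m₁ = 13, M₂ = M/m₂ = 8
Find y₁ ≡ M₁⁻¹ (mod m₁): 13⁻¹ ≡ 5 (mod 8)
Find y₂ ≡ M₂⁻¹ (mod m₂): 8⁻¹ ≡ 5 (mod 13)
x = a₁·M₁·y₁ + a₂·M₂·y₂ = 0·13·5 + 7·8·5 = 280
Reduce mod 104: x ≡ 72
Check: 72 mod 8 = 0 ✓, 72 mod 13 = 7 ✓

x ≡ 72 (mod 104)


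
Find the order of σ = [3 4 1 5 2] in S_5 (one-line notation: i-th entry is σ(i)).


Cycle decomposition: (1 3) (2 4 5)
Cycle lengths: 2, 3
Order = lcm(2, 3) = 6

ord(σ) = 6


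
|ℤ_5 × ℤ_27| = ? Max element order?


|ℤ_5 × ℤ_27| = 5 × 27 = 135
Max element order = lcm(5,27) = 135
Cyclic? Yes (gcd=1)

|ℤ_5×ℤ_27| = 135, max element order = 135


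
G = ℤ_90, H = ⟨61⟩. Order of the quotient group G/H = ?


|⟨61⟩| = n / gcd(61, 90) = 90 / 1 = 90
H is normal (ℤ_90 is abelian).
|G/H| = |G| / |H| = 90 / 90 = 1

|G/H| = 1


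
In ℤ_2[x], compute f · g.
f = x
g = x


Expand and collect like terms; reduce coefficients mod 2:
x^0: 0·0 = 0 ≡ 0 (mod 2)
x^1: 0·1 + 1·0 = 0 ≡ 0 (mod 2)
x^2: 1·1 = 1 ≡ 1 (mod 2)
Result: x^2

f · g = x^2


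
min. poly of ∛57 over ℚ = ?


∛57 satisfies x³ - 57 = 0, irreducible over ℚ (no rational root; 57 is not a perfect cube)

Minimal polynomial: x³ - 57


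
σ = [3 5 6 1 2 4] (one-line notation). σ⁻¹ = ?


To find σ⁻¹, swap domain and range:
σ(1) = 3 → σ⁻¹(3) = 1
σ(2) = 5 → σ⁻¹(5) = 2
σ(3) = 6 → σ⁻¹(6) = 3
σ(4) = 1 → σ⁻¹(1) = 4
σ(5) = 2 → σ⁻¹(2) = 5
σ(6) = 4 → σ⁻¹(4) = 6

σ⁻¹ = [4 5 1 6 2 3]


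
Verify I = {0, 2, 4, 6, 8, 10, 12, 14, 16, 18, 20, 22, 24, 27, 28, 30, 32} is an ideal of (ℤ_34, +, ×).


Check ideal conditions for I = {0, 2, 4, 6, 8, 10, 12, 14, 16, 18, 20, 22, 24, 27, 28, 30, 32} in ℤ_34:
(1) I is an additive subgroup? No
(2) For r ∈ ℤ_34 and a ∈ I: r·a ∈ I? No  [counterexample: r=2, a=30, r·a mod 34 = 26 ∉ I]

No, I is not an ideal of ℤ_34


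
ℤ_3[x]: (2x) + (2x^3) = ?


Add coefficients mod 3:
x^0: 0 + 0 = 0 (mod 3)
x^1: 2 + 0 = 2 (mod 3)
x^2: 0 + 0 = 0 (mod 3)
x^3: 0 + 2 = 2 (mod 3)
Result: 2x + 2x^3

f + g = 2x + 2x^3


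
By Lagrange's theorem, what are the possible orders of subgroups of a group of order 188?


Lagrange's theorem: |H| divides |G|
|G| = 188
Divisors of 188: 1, 2, 4, 47, 94, 188

Possible subgroup orders: {1, 2, 4, 47, 94, 188}


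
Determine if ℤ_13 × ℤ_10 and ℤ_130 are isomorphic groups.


Comparing ℤ_13 × ℤ_10 and ℤ_130:
gcd(13,10) = 1, so ℤ_13 × ℤ_10 ≅ ℤ_130 (CRT)

Yes, ℤ_13 × ℤ_10 ≅ ℤ_130


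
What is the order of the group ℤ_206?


ℤ_n has n elements.

|ℤ_206| = 206


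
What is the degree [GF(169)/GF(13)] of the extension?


GF(169) = GF(13^2), so the extension degree is 2

[GF(169)/GF(13)] = 2


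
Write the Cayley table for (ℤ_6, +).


Elements: {0, 1, 2, 3, 4, 5}
Operation: addition mod 6
Entry (a, b) = (a + b) mod 6

Cayley table:
  | 0 | 1 | 2 | 3 | 4 | 5
0 | 0 | 1 | 2 | 3 | 4 | 5
1 | 1 | 2 | 3 | 4 | 5 | 0
2 | 2 | 3 | 4 | 5 | 0 | 1
3 | 3 | 4 | 5 | 0 | 1 | 2
4 | 4 | 5 | 0 | 1 | 2 | 3
5 | 5 | 0 | 1 | 2 | 3 | 4


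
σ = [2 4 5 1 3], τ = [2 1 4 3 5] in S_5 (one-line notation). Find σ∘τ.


σ∘τ: apply τ first, then σ
1 →τ 2 →σ 4
2 →τ 1 →σ 2
3 →τ 4 →σ 1
4 →τ 3 →σ 5
5 →τ 5 →σ 3

σ∘τ = [4 2 1 5 3]


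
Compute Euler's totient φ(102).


Factor n: 102 = 2 × 3 × 17
φ(n) = n · ∏(1 - 1/p) over distinct primes p | n
φ(102) = 102 · (1 - 1/2) · (1 - 1/3) · (1 - 1/17) = 32

φ(102) = 32


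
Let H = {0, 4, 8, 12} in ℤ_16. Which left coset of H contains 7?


7 + H = {7 + h (mod 16) : h ∈ H}
7+0=7, 7+4=11, 7+8=15, 7+12=3
7 + H = {3, 7, 11, 15} = 3 + H

7 + H = {3, 7, 11, 15}


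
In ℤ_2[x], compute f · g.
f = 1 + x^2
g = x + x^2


Expand and collect like terms; reduce coefficients mod 2:
x^0: 1·0 = 0 ≡ 0 (mod 2)
x^1: 1·1 + 0·0 = 1 ≡ 1 (mod 2)
x^2: 1·1 + 0·1 + 1·0 = 1 ≡ 1 (mod 2)
x^3: 0·1 + 1·1 = 1 ≡ 1 (mod 2)
x^4: 1·1 = 1 ≡ 1 (mod 2)
Result: x + x^2 + x^3 + x^4

f · g = x + x^2 + x^3 + x^4


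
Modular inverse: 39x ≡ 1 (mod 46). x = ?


Use the extended Euclidean algorithm to write 1 = 39·s + 46·t; then s mod 46 is the inverse.
Euclidean algorithm:
  39 = 0·46 + 39
  46 = 1·39 + 7
  39 = 5·7 + 4
  7 = 1·4 + 3
  4 = 1·3 + 1
  3 = 3·1 + 0
gcd(39,46) = 1
Back-substitution gives: 39·(13) + 46·(-11) = 1
So 39⁻¹ ≡ 13 ≡ 13 (mod 46)
Check: 39 × 13 = 507 ≡ 1 (mod 46) ✓

39⁻¹ ≡ 13 (mod 46)


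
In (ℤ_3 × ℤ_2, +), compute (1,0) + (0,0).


Operation: componentwise addition mod (3, 2)
(1,0) + (0,0) = ((a₁+b₁) mod 3, (a₂+b₂) mod 2) with a = (1,0), b = (0,0)

(1,0) + (0,0) = (1,0)


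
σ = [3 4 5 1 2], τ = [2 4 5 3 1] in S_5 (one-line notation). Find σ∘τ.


σ∘τ: apply τ first, then σ
1 →τ 2 →σ 4
2 →τ 4 →σ 1
3 →τ 5 →σ 2
4 →τ 3 →σ 5
5 →τ 1 →σ 3

σ∘τ = [4 1 2 5 3]


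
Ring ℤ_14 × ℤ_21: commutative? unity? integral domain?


Direct product ring; commutative with unity (1,1); but (1,0)·(0,1) = (0,0) gives zero divisors, so not an integral domain
Commutative: Yes
Integral domain: No
Has unity: Yes

ℤ_14 × ℤ_21: Commutative=Yes, Unity=Yes


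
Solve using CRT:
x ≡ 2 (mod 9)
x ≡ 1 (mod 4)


m₁ = 9, m₂ = 4, gcd = 1, so CRT applies. M = m₁·m₂ = 36
Let M₁ = M/m₁ = 4, M₂ = M/m₂ = 9
Find y₁ ≡ M₁⁻¹ (mod m₁): 4⁻¹ ≡ 7 (mod 9)
Find y₂ ≡ M₂⁻¹ (mod m₂): 9⁻¹ ≡ 1 (mod 4)
x = a₁·M₁·y₁ + a₂·M₂·y₂ = 2·4·7 + 1·9·1 = 65
Reduce mod 36: x ≡ 29
Check: 29 mod 9 = 2 ✓, 29 mod 4 = 1 ✓

x ≡ 29 (mod 36)


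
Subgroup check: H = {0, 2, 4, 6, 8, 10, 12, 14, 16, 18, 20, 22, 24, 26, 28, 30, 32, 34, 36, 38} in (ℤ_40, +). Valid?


Subgroup test for H = {0, 2, 4, 6, 8, 10, 12, 14, 16, 18, 20, 22, 24, 26, 28, 30, 32, 34, 36, 38} in (ℤ_40, +):
(1) 0 ∈ H? Yes
(2) Closure: for all a,b ∈ H, (a+b) mod 40 ∈ H? Yes
(3) Inverses: for all a ∈ H, -a mod 40 ∈ H? Yes

Yes, H is a subgroup of ℤ_40


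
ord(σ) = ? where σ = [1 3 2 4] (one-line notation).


Cycle decomposition: (2 3)
Cycle lengths: 2
Order = lcm(2) = 2

ord(σ) = 2


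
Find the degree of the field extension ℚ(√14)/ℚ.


√14 has minimal polynomial x² - 14 (irreducible over ℚ since 14 is squarefree)

[ℚ(√14)/ℚ] = 2


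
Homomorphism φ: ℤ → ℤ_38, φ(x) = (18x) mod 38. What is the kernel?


Kernel = preimage of identity
ker(φ) = {x ∈ ℤ : 18x ≡ 0 (mod 38)}. gcd(18,38) = 2, so 18x ≡ 0 (mod 38) ⟺ x ≡ 0 (mod 38/2 = 19). Hence ker(φ) = 19ℤ

ker(φ) = 19ℤ


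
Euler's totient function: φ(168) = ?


Factor n: 168 = 2^3 × 3 × 7
φ(n) = n · ∏(1 - 1/p) over distinct primes p | n
φ(168) = 168 · (1 - 1/2) · (1 - 1/3) · (1 - 1/7) = 48

φ(168) = 48


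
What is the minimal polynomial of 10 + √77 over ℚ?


Let α = 10 + √77. Then α - 10 = √77, so (α - 10)² = 77, giving α² - 20α + 23 = 0. Degree 2 and α ∉ ℚ, so this is the minimal polynomial.

Minimal polynomial: x² - 20x + 23


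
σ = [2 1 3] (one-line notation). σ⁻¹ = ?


To find σ⁻¹, swap domain and range:
σ(1) = 2 → σ⁻¹(2) = 1
σ(2) = 1 → σ⁻¹(1) = 2
σ(3) = 3 → σ⁻¹(3) = 3

σ⁻¹ = [2 1 3]


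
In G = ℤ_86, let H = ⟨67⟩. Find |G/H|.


|⟨67⟩| = n / gcd(67, 86) = 86 / 1 = 86
H is normal (ℤ_86 is abelian).
|G/H| = |G| / |H| = 86 / 86 = 1

|G/H| = 1


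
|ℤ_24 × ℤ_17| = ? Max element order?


|ℤ_24 × ℤ_17| = 24 × 17 = 408
Max element order = lcm(24,17) = 408
Cyclic? Yes (gcd=1)

|ℤ_24×ℤ_17| = 408, max element order = 408


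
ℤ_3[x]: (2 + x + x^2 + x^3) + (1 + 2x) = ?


Add coefficients mod 3:
x^0: 2 + 1 = 0 (mod 3)
x^1: 1 + 2 = 0 (mod 3)
x^2: 1 + 0 = 1 (mod 3)
x^3: 1 + 0 = 1 (mod 3)
Result: x^2 + x^3

f + g = x^2 + x^3


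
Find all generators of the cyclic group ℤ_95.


g generates ℤ_n iff gcd(g,n) = 1
Prime factors of 95: 5, 19
Generators are g ∈ {1,...,94} not divisible by any of these primes.
Generators: {1, 2, 3, 4, 6, 7, 8, 9, 11, 12, 13, 14, 16, 17, 18, 21, 22, 23, 24, 26, 27, 28, 29, 31, 32, 33, 34, 36, 37, 39, 41, 42, 43, 44, 46, 47, 48, 49, 51, 52, 53, 54, 56, 58, 59, 61, 62, 63, 64, 66, 67, 68, 69, 71, 72, 73, 74, 77, 78, 79, 81, 82, 83, 84, 86, 87, 88, 89, 91, 92, 93, 94}
Number of generators = φ(95) = 72

Generators of ℤ_95 = {1, 2, 3, 4, 6, 7, 8, 9, 11, 12, 13, 14, 16, 17, 18, 21, 22, 23, 24, 26, 27, 28, 29, 31, 32, 33, 34, 36, 37, 39, 41, 42, 43, 44, 46, 47, 48, 49, 51, 52, 53, 54, 56, 58, 59, 61, 62, 63, 64, 66, 67, 68, 69, 71, 72, 73, 74, 77, 78, 79, 81, 82, 83, 84, 86, 87, 88, 89, 91, 92, 93, 94}


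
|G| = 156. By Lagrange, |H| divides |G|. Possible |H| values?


Lagrange's theorem: |H| divides |G|
|G| = 156
Divisors of 156: 1, 2, 3, 4, 6, 12, 13, 26, 39, 52, 78, 156

Possible subgroup orders: {1, 2, 3, 4, 6, 12, 13, 26, 39, 52, 78, 156}


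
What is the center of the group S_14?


Z(G) = {g ∈ G | gx = xg for all x ∈ G}
S_n is non-abelian for n ≥ 3; Z(S_14) is trivial

Z(S_14) = {e}


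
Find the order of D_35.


|D_n| = 2n (n rotations and n reflections)
|D_35| = 2×35 = 70

|D_35| = 70


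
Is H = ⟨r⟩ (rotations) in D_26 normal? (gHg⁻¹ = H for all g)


H = ⟨r⟩ (rotations) in D_26
The rotation subgroup ⟨r⟩ has index 2 in D_26, so it is normal

Yes, normal subgroup


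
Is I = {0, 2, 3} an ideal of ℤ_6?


Check ideal conditions for I = {0, 2, 3} in ℤ_6:
(1) I is an additive subgroup? No
(2) For r ∈ ℤ_6 and a ∈ I: r·a ∈ I? No  [counterexample: r=2, a=2, r·a mod 6 = 4 ∉ I]

No, I is not an ideal of ℤ_6


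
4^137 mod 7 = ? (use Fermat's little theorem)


Fermat's little theorem: if p is prime and gcd(a,p)=1, then a^(p-1) ≡ 1 (mod p)
p = 7 is prime, gcd(4,7) = 1
Reduce exponent: 137 mod 6 = 5
So 4^137 ≡ 4^5 (mod 7)
4^5 mod 7 = 2

4^137 ≡ 2 (mod 7)


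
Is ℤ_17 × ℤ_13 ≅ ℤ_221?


Comparing ℤ_17 × ℤ_13 and ℤ_221:
gcd(17,13) = 1, so ℤ_17 × ℤ_13 ≅ ℤ_221 (CRT)

Yes, ℤ_17 × ℤ_13 ≅ ℤ_221


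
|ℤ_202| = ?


ℤ_n has n elements.

|ℤ_202| = 202


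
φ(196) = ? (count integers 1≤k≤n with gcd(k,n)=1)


Factor n: 196 = 2^2 × 7^2
φ(n) = n · ∏(1 - 1/p) over distinct primes p | n
φ(196) = 196 · (1 - 1/2) · (1 - 1/7) = 84

φ(196) = 84


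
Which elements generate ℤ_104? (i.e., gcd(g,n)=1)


g generates ℤ_n iff gcd(g,n) = 1
Prime factors of 104: 2, 13
Generators are g ∈ {1,...,103} not divisible by any of these primes.
Generators: {1, 3, 5, 7, 9, 11, 15, 17, 19, 21, 23, 25, 27, 29, 31, 33, 35, 37, 41, 43, 45, 47, 49, 51, 53, 55, 57, 59, 61, 63, 67, 69, 71, 73, 75, 77, 79, 81, 83, 85, 87, 89, 93, 95, 97, 99, 101, 103}
Number of generators = φ(104) = 48

Generators of ℤ_104 = {1, 3, 5, 7, 9, 11, 15, 17, 19, 21, 23, 25, 27, 29, 31, 33, 35, 37, 41, 43, 45, 47, 49, 51, 53, 55, 57, 59, 61, 63, 67, 69, 71, 73, 75, 77, 79, 81, 83, 85, 87, 89, 93, 95, 97, 99, 101, 103}


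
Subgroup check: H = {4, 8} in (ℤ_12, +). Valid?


Subgroup test for H = {4, 8} in (ℤ_12, +):
(1) 0 ∈ H? No
(2) Closure: for all a,b ∈ H, (a+b) mod 12 ∈ H? No  [counterexample: 4 + 8 = 0 ∉ H]
(3) Inverses: for all a ∈ H, -a mod 12 ∈ H? Yes

No, H is not a subgroup of ℤ_12


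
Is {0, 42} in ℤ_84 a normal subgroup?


H = {0, 42} in ℤ_84
ℤ_84 is abelian; every subgroup of an abelian group is normal

Yes, normal subgroup


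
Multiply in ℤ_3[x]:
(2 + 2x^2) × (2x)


Expand and collect like terms; reduce coefficients mod 3:
x^0: 2·0 = 0 ≡ 0 (mod 3)
x^1: 2·2 + 0·0 = 4 ≡ 1 (mod 3)
x^2: 0·2 + 2·0 = 0 ≡ 0 (mod 3)
x^3: 2·2 = 4 ≡ 1 (mod 3)
Result: x + x^3

f · g = x + x^3


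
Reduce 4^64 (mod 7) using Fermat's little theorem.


Fermat's little theorem: if p is prime and gcd(a,p)=1, then a^(p-1) ≡ 1 (mod p)
p = 7 is prime, gcd(4,7) = 1
Reduce exponent: 64 mod 6 = 4
So 4^64 ≡ 4^4 (mod 7)
4^4 mod 7 = 4

4^64 ≡ 4 (mod 7)


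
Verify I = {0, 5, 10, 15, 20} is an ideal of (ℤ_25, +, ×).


Check ideal conditions for I = {0, 5, 10, 15, 20} in ℤ_25:
(1) I is an additive subgroup? Yes
(2) For r ∈ ℤ_25 and a ∈ I: r·a ∈ I? Yes

Yes, I is an ideal of ℤ_25


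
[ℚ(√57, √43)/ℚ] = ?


[ℚ(√57,√43):ℚ] = [ℚ(√57,√43):ℚ(√57)]·[ℚ(√57):ℚ] = 2·2 = 4

[ℚ(√57, √43)/ℚ] = 4


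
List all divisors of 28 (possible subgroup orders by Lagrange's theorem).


Lagrange's theorem: |H| divides |G|
|G| = 28
Divisors of 28: 1, 2, 4, 7, 14, 28

Possible subgroup orders: {1, 2, 4, 7, 14, 28}


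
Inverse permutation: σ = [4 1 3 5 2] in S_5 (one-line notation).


To find σ⁻¹, swap domain and range:
σ(1) = 4 → σ⁻¹(4) = 1
σ(2) = 1 → σ⁻¹(1) = 2
σ(3) = 3 → σ⁻¹(3) = 3
σ(4) = 5 → σ⁻¹(5) = 4
σ(5) = 2 → σ⁻¹(2) = 5

σ⁻¹ = [2 5 3 1 4]


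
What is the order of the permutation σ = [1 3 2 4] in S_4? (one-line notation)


Cycle decomposition: (2 3)
Cycle lengths: 2
Order = lcm(2) = 2

ord(σ) = 2


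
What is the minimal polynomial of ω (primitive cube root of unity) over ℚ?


ω satisfies x² + x + 1 = 0 (the cyclotomic polynomial Φ₃)

Minimal polynomial: x² + x + 1
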